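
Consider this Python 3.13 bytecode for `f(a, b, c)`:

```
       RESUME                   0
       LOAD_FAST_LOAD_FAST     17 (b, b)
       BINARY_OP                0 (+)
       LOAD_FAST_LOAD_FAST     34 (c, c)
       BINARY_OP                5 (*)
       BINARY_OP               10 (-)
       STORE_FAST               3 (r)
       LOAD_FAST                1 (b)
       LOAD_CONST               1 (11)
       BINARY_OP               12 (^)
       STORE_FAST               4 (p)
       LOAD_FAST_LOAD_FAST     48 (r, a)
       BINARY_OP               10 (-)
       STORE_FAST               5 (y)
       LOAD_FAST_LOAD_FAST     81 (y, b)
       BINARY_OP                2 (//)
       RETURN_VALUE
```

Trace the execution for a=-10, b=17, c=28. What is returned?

-44

LOAD_FAST_LOAD_FAST b,b → push 17,17. Stack: [17, 17]
BINARY_OP + → 17 + 17 = 34. Stack: [34]
LOAD_FAST_LOAD_FAST c,c → push 28,28. Stack: [34, 28, 28]
BINARY_OP * → 28 * 28 = 784. Stack: [34, 784]
BINARY_OP - → 34 - 784 = -750. Stack: [-750]
STORE_FAST r → r=-750. Stack: []
LOAD_FAST b → push 17. Stack: [17]
LOAD_CONST → push 11. Stack: [17, 11]
BINARY_OP ^ → 17 ^ 11 = 26. Stack: [26]
STORE_FAST p → p=26. Stack: []
LOAD_FAST_LOAD_FAST r,a → push -750,-10. Stack: [-750, -10]
BINARY_OP - → -750 - -10 = -740. Stack: [-740]
STORE_FAST y → y=-740. Stack: []
LOAD_FAST_LOAD_FAST y,b → push -740,17. Stack: [-740, 17]
BINARY_OP // → -740 // 17 = -44. Stack: [-44]
RETURN_VALUE → return -44.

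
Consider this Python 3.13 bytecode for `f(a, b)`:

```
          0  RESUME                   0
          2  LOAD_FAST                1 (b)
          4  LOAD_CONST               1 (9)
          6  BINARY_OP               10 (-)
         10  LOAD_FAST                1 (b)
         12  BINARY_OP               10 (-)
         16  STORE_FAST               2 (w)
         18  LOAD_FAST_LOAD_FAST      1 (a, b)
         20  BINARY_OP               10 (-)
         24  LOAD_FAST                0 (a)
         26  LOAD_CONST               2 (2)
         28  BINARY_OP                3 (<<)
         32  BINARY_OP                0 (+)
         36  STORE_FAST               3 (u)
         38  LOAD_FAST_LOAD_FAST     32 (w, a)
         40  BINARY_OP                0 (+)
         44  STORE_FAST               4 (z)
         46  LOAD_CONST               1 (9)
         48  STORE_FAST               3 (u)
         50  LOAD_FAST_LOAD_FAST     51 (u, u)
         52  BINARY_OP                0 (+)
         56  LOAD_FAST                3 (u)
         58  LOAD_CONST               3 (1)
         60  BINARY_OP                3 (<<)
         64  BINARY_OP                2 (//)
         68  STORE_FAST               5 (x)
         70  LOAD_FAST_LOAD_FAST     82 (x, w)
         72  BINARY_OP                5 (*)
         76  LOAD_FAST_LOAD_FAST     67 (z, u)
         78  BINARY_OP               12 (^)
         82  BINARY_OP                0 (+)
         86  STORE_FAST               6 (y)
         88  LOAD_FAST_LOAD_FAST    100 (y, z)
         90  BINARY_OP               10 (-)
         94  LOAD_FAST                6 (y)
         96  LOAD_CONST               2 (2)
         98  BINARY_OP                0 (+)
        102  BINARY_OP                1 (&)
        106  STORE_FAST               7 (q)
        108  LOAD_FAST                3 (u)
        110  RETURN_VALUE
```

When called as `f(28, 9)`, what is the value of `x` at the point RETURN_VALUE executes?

LOAD_FAST b → push 9. Stack: [9]
LOAD_CONST → push 9. Stack: [9, 9]
BINARY_OP - → 9 - 9 = 0. Stack: [0]
LOAD_FAST b → push 9. Stack: [0, 9]
BINARY_OP - → 0 - 9 = -9. Stack: [-9]
STORE_FAST w → w=-9. Stack: []
LOAD_FAST_LOAD_FAST a,b → push 28,9. Stack: [28, 9]
BINARY_OP - → 28 - 9 = 19. Stack: [19]
LOAD_FAST a → push 28. Stack: [19, 28]
LOAD_CONST → push 2. Stack: [19, 28, 2]
BINARY_OP << → 28 << 2 = 112. Stack: [19, 112]
BINARY_OP + → 19 + 112 = 131. Stack: [131]
STORE_FAST u → u=131. Stack: []
LOAD_FAST_LOAD_FAST w,a → push -9,28. Stack: [-9, 28]
BINARY_OP + → -9 + 28 = 19. Stack: [19]
STORE_FAST z → z=19. Stack: []
LOAD_CONST → push 9. Stack: [9]
STORE_FAST u → u=9. Stack: []
LOAD_FAST_LOAD_FAST u,u → push 9,9. Stack: [9, 9]
BINARY_OP + → 9 + 9 = 18. Stack: [18]
LOAD_FAST u → push 9. Stack: [18, 9]
LOAD_CONST → push 1. Stack: [18, 9, 1]
BINARY_OP << → 9 << 1 = 18. Stack: [18, 18]
BINARY_OP // → 18 // 18 = 1. Stack: [1]
STORE_FAST x → x=1. Stack: []
LOAD_FAST_LOAD_FAST x,w → push 1,-9. Stack: [1, -9]
BINARY_OP * → 1 * -9 = -9. Stack: [-9]
LOAD_FAST_LOAD_FAST z,u → push 19,9. Stack: [-9, 19, 9]
BINARY_OP ^ → 19 ^ 9 = 26. Stack: [-9, 26]
BINARY_OP + → -9 + 26 = 17. Stack: [17]
STORE_FAST y → y=17. Stack: []
LOAD_FAST_LOAD_FAST y,z → push 17,19. Stack: [17, 19]
BINARY_OP - → 17 - 19 = -2. Stack: [-2]
LOAD_FAST y → push 17. Stack: [-2, 17]
LOAD_CONST → push 2. Stack: [-2, 17, 2]
BINARY_OP + → 17 + 2 = 19. Stack: [-2, 19]
BINARY_OP & → -2 & 19 = 18. Stack: [18]
STORE_FAST q → q=18. Stack: []
LOAD_FAST u → push 9. Stack: [9]
RETURN_VALUE → return 9.

1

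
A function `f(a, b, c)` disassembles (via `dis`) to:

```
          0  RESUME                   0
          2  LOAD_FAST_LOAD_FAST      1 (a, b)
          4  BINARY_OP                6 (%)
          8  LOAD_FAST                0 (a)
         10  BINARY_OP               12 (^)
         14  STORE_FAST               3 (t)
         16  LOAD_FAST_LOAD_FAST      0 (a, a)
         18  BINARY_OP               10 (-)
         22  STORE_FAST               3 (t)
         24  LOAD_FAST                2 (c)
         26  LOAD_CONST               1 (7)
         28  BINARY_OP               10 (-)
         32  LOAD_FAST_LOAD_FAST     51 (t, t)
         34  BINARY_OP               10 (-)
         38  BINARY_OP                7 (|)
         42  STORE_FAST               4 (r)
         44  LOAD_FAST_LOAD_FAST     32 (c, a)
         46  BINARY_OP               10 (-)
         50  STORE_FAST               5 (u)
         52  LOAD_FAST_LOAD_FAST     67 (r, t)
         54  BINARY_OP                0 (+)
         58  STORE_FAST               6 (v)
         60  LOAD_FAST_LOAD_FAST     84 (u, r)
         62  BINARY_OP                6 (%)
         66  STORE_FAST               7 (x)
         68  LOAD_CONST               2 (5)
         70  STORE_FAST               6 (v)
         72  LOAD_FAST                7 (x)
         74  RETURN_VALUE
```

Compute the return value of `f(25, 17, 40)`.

15

LOAD_FAST_LOAD_FAST a,b → push 25,17. Stack: [25, 17]
BINARY_OP % → 25 % 17 = 8. Stack: [8]
LOAD_FAST a → push 25. Stack: [8, 25]
BINARY_OP ^ → 8 ^ 25 = 17. Stack: [17]
STORE_FAST t → t=17. Stack: []
LOAD_FAST_LOAD_FAST a,a → push 25,25. Stack: [25, 25]
BINARY_OP - → 25 - 25 = 0. Stack: [0]
STORE_FAST t → t=0. Stack: []
LOAD_FAST c → push 40. Stack: [40]
LOAD_CONST → push 7. Stack: [40, 7]
BINARY_OP - → 40 - 7 = 33. Stack: [33]
LOAD_FAST_LOAD_FAST t,t → push 0,0. Stack: [33, 0, 0]
BINARY_OP - → 0 - 0 = 0. Stack: [33, 0]
BINARY_OP | → 33 | 0 = 33. Stack: [33]
STORE_FAST r → r=33. Stack: []
LOAD_FAST_LOAD_FAST c,a → push 40,25. Stack: [40, 25]
BINARY_OP - → 40 - 25 = 15. Stack: [15]
STORE_FAST u → u=15. Stack: []
LOAD_FAST_LOAD_FAST r,t → push 33,0. Stack: [33, 0]
BINARY_OP + → 33 + 0 = 33. Stack: [33]
STORE_FAST v → v=33. Stack: []
LOAD_FAST_LOAD_FAST u,r → push 15,33. Stack: [15, 33]
BINARY_OP % → 15 % 33 = 15. Stack: [15]
STORE_FAST x → x=15. Stack: []
LOAD_CONST → push 5. Stack: [5]
STORE_FAST v → v=5. Stack: []
LOAD_FAST x → push 15. Stack: [15]
RETURN_VALUE → return 15.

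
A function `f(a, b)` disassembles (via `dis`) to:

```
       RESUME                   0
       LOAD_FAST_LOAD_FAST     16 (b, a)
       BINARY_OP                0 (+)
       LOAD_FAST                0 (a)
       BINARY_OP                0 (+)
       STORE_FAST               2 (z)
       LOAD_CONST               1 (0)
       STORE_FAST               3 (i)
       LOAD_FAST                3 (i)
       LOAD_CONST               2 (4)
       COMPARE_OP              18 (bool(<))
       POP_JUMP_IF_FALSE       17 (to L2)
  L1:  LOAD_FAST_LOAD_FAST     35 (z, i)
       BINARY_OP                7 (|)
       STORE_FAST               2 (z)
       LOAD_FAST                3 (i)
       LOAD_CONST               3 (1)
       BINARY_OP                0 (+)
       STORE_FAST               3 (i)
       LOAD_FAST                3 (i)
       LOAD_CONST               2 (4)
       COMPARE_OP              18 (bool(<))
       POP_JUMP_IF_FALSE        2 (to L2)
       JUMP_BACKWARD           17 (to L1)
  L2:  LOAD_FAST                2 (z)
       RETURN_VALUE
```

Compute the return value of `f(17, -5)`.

LOAD_FAST_LOAD_FAST b,a → push -5,17. Stack: [-5, 17]
BINARY_OP + → -5 + 17 = 12. Stack: [12]
LOAD_FAST a → push 17. Stack: [12, 17]
BINARY_OP + → 12 + 17 = 29. Stack: [29]
STORE_FAST z → z=29. Stack: []
LOAD_CONST → push 0. Stack: [0]
STORE_FAST i → i=0. Stack: []
LOAD_FAST i → push 0. Stack: [0]
LOAD_CONST → push 4. Stack: [0, 4]
COMPARE_OP bool(<) → 0 vs 4 = True. Stack: [True]
POP_JUMP_IF_FALSE → pop True; no jump. Stack: []
LOAD_FAST_LOAD_FAST z,i → push 29,0. Stack: [29, 0]
BINARY_OP | → 29 | 0 = 29. Stack: [29]
STORE_FAST z → z=29. Stack: []
LOAD_FAST i → push 0. Stack: [0]
LOAD_CONST → push 1. Stack: [0, 1]
BINARY_OP + → 0 + 1 = 1. Stack: [1]
STORE_FAST i → i=1. Stack: []
LOAD_FAST i → push 1. Stack: [1]
LOAD_CONST → push 4. Stack: [1, 4]
COMPARE_OP bool(<) → 1 vs 4 = True. Stack: [True]
POP_JUMP_IF_FALSE → pop True; no jump. Stack: []
LOAD_FAST_LOAD_FAST z,i → push 29,1. Stack: [29, 1]
BINARY_OP | → 29 | 1 = 29. Stack: [29]
STORE_FAST z → z=29. Stack: []
LOAD_FAST i → push 1. Stack: [1]
LOAD_CONST → push 1. Stack: [1, 1]
BINARY_OP + → 1 + 1 = 2. Stack: [2]
STORE_FAST i → i=2. Stack: []
LOAD_FAST i → push 2. Stack: [2]
LOAD_CONST → push 4. Stack: [2, 4]
COMPARE_OP bool(<) → 2 vs 4 = True. Stack: [True]
POP_JUMP_IF_FALSE → pop True; no jump. Stack: []
LOAD_FAST_LOAD_FAST z,i → push 29,2. Stack: [29, 2]
BINARY_OP | → 29 | 2 = 31. Stack: [31]
STORE_FAST z → z=31. Stack: []
LOAD_FAST i → push 2. Stack: [2]
LOAD_CONST → push 1. Stack: [2, 1]
BINARY_OP + → 2 + 1 = 3. Stack: [3]
STORE_FAST i → i=3. Stack: []
LOAD_FAST i → push 3. Stack: [3]
LOAD_CONST → push 4. Stack: [3, 4]
COMPARE_OP bool(<) → 3 vs 4 = True. Stack: [True]
POP_JUMP_IF_FALSE → pop True; no jump. Stack: []
LOAD_FAST_LOAD_FAST z,i → push 31,3. Stack: [31, 3]
BINARY_OP | → 31 | 3 = 31. Stack: [31]
STORE_FAST z → z=31. Stack: []
LOAD_FAST i → push 3. Stack: [3]
LOAD_CONST → push 1. Stack: [3, 1]
BINARY_OP + → 3 + 1 = 4. Stack: [4]
STORE_FAST i → i=4. Stack: []
LOAD_FAST i → push 4. Stack: [4]
LOAD_CONST → push 4. Stack: [4, 4]
COMPARE_OP bool(<) → 4 vs 4 = False. Stack: [False]
POP_JUMP_IF_FALSE → pop False; jump. Stack: []
LOAD_FAST z → push 31. Stack: [31]
RETURN_VALUE → return 31.

31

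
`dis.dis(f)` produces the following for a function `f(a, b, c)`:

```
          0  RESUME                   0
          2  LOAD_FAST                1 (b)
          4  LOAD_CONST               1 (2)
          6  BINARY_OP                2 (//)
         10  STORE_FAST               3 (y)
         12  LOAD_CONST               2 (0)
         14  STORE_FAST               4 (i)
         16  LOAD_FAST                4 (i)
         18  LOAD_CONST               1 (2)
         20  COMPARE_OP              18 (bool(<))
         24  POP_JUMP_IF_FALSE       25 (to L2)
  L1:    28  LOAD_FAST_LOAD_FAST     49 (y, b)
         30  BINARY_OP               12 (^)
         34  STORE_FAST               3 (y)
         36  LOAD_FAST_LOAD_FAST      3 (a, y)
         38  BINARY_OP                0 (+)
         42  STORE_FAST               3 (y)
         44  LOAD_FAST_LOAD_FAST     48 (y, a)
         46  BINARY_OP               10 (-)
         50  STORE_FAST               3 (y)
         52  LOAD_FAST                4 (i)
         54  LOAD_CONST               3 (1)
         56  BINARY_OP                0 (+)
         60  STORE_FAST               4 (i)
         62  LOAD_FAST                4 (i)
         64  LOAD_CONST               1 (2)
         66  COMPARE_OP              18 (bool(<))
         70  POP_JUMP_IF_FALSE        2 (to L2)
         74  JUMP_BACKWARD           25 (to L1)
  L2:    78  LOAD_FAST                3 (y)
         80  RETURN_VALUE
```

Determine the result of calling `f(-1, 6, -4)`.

LOAD_FAST b → push 6. Stack: [6]
LOAD_CONST → push 2. Stack: [6, 2]
BINARY_OP // → 6 // 2 = 3. Stack: [3]
STORE_FAST y → y=3. Stack: []
LOAD_CONST → push 0. Stack: [0]
STORE_FAST i → i=0. Stack: []
LOAD_FAST i → push 0. Stack: [0]
LOAD_CONST → push 2. Stack: [0, 2]
COMPARE_OP bool(<) → 0 vs 2 = True. Stack: [True]
POP_JUMP_IF_FALSE → pop True; no jump. Stack: []
LOAD_FAST_LOAD_FAST y,b → push 3,6. Stack: [3, 6]
BINARY_OP ^ → 3 ^ 6 = 5. Stack: [5]
STORE_FAST y → y=5. Stack: []
LOAD_FAST_LOAD_FAST a,y → push -1,5. Stack: [-1, 5]
BINARY_OP + → -1 + 5 = 4. Stack: [4]
STORE_FAST y → y=4. Stack: []
LOAD_FAST_LOAD_FAST y,a → push 4,-1. Stack: [4, -1]
BINARY_OP - → 4 - -1 = 5. Stack: [5]
STORE_FAST y → y=5. Stack: []
LOAD_FAST i → push 0. Stack: [0]
LOAD_CONST → push 1. Stack: [0, 1]
BINARY_OP + → 0 + 1 = 1. Stack: [1]
STORE_FAST i → i=1. Stack: []
LOAD_FAST i → push 1. Stack: [1]
LOAD_CONST → push 2. Stack: [1, 2]
COMPARE_OP bool(<) → 1 vs 2 = True. Stack: [True]
POP_JUMP_IF_FALSE → pop True; no jump. Stack: []
LOAD_FAST_LOAD_FAST y,b → push 5,6. Stack: [5, 6]
BINARY_OP ^ → 5 ^ 6 = 3. Stack: [3]
STORE_FAST y → y=3. Stack: []
LOAD_FAST_LOAD_FAST a,y → push -1,3. Stack: [-1, 3]
BINARY_OP + → -1 + 3 = 2. Stack: [2]
STORE_FAST y → y=2. Stack: []
LOAD_FAST_LOAD_FAST y,a → push 2,-1. Stack: [2, -1]
BINARY_OP - → 2 - -1 = 3. Stack: [3]
STORE_FAST y → y=3. Stack: []
LOAD_FAST i → push 1. Stack: [1]
LOAD_CONST → push 1. Stack: [1, 1]
BINARY_OP + → 1 + 1 = 2. Stack: [2]
STORE_FAST i → i=2. Stack: []
LOAD_FAST i → push 2. Stack: [2]
LOAD_CONST → push 2. Stack: [2, 2]
COMPARE_OP bool(<) → 2 vs 2 = False. Stack: [False]
POP_JUMP_IF_FALSE → pop False; jump. Stack: []
LOAD_FAST y → push 3. Stack: [3]
RETURN_VALUE → return 3.

3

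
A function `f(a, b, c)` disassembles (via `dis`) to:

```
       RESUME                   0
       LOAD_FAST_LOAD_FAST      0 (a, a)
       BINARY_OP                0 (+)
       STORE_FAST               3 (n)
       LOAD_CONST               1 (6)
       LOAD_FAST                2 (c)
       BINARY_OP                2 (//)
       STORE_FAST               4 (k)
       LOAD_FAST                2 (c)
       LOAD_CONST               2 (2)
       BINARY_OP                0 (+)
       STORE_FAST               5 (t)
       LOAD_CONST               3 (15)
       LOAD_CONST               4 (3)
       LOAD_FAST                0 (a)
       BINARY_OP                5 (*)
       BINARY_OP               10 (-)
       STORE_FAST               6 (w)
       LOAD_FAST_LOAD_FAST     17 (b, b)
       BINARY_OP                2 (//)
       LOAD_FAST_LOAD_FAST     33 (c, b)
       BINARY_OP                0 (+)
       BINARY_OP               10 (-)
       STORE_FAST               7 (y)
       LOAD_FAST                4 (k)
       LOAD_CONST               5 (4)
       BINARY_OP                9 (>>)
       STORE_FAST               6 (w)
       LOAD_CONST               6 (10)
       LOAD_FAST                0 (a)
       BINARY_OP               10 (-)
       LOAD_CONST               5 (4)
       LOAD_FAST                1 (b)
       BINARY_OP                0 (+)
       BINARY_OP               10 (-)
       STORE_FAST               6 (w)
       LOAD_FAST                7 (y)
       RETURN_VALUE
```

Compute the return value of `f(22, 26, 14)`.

LOAD_FAST_LOAD_FAST a,a → push 22,22. Stack: [22, 22]
BINARY_OP + → 22 + 22 = 44. Stack: [44]
STORE_FAST n → n=44. Stack: []
LOAD_CONST → push 6. Stack: [6]
LOAD_FAST c → push 14. Stack: [6, 14]
BINARY_OP // → 6 // 14 = 0. Stack: [0]
STORE_FAST k → k=0. Stack: []
LOAD_FAST c → push 14. Stack: [14]
LOAD_CONST → push 2. Stack: [14, 2]
BINARY_OP + → 14 + 2 = 16. Stack: [16]
STORE_FAST t → t=16. Stack: []
LOAD_CONST → push 15. Stack: [15]
LOAD_CONST → push 3. Stack: [15, 3]
LOAD_FAST a → push 22. Stack: [15, 3, 22]
BINARY_OP * → 3 * 22 = 66. Stack: [15, 66]
BINARY_OP - → 15 - 66 = -51. Stack: [-51]
STORE_FAST w → w=-51. Stack: []
LOAD_FAST_LOAD_FAST b,b → push 26,26. Stack: [26, 26]
BINARY_OP // → 26 // 26 = 1. Stack: [1]
LOAD_FAST_LOAD_FAST c,b → push 14,26. Stack: [1, 14, 26]
BINARY_OP + → 14 + 26 = 40. Stack: [1, 40]
BINARY_OP - → 1 - 40 = -39. Stack: [-39]
STORE_FAST y → y=-39. Stack: []
LOAD_FAST k → push 0. Stack: [0]
LOAD_CONST → push 4. Stack: [0, 4]
BINARY_OP >> → 0 >> 4 = 0. Stack: [0]
STORE_FAST w → w=0. Stack: []
LOAD_CONST → push 10. Stack: [10]
LOAD_FAST a → push 22. Stack: [10, 22]
BINARY_OP - → 10 - 22 = -12. Stack: [-12]
LOAD_CONST → push 4. Stack: [-12, 4]
LOAD_FAST b → push 26. Stack: [-12, 4, 26]
BINARY_OP + → 4 + 26 = 30. Stack: [-12, 30]
BINARY_OP - → -12 - 30 = -42. Stack: [-42]
STORE_FAST w → w=-42. Stack: []
LOAD_FAST y → push -39. Stack: [-39]
RETURN_VALUE → return -39.

-39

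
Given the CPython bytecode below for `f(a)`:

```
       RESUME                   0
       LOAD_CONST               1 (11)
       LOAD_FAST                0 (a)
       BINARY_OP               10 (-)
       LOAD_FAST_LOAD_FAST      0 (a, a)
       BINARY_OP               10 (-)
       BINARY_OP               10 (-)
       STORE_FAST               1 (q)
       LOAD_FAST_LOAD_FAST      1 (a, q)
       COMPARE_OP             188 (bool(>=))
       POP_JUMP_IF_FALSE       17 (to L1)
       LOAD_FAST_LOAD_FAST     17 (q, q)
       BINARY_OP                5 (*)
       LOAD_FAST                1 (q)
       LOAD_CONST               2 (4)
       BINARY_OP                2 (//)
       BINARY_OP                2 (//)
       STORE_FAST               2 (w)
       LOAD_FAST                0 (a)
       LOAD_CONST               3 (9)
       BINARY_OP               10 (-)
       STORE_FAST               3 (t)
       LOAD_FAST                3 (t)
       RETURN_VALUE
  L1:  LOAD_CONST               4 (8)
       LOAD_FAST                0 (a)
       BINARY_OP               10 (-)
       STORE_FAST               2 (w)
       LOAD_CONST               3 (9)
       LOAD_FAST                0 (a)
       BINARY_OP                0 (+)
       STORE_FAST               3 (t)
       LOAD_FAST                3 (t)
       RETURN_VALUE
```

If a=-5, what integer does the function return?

LOAD_CONST → push 11. Stack: [11]
LOAD_FAST a → push -5. Stack: [11, -5]
BINARY_OP - → 11 - -5 = 16. Stack: [16]
LOAD_FAST_LOAD_FAST a,a → push -5,-5. Stack: [16, -5, -5]
BINARY_OP - → -5 - -5 = 0. Stack: [16, 0]
BINARY_OP - → 16 - 0 = 16. Stack: [16]
STORE_FAST q → q=16. Stack: []
LOAD_FAST_LOAD_FAST a,q → push -5,16. Stack: [-5, 16]
COMPARE_OP bool(>=) → -5 vs 16 = False. Stack: [False]
POP_JUMP_IF_FALSE → pop False; jump. Stack: []
LOAD_CONST → push 8. Stack: [8]
LOAD_FAST a → push -5. Stack: [8, -5]
BINARY_OP - → 8 - -5 = 13. Stack: [13]
STORE_FAST w → w=13. Stack: []
LOAD_CONST → push 9. Stack: [9]
LOAD_FAST a → push -5. Stack: [9, -5]
BINARY_OP + → 9 + -5 = 4. Stack: [4]
STORE_FAST t → t=4. Stack: []
LOAD_FAST t → push 4. Stack: [4]
RETURN_VALUE → return 4.

4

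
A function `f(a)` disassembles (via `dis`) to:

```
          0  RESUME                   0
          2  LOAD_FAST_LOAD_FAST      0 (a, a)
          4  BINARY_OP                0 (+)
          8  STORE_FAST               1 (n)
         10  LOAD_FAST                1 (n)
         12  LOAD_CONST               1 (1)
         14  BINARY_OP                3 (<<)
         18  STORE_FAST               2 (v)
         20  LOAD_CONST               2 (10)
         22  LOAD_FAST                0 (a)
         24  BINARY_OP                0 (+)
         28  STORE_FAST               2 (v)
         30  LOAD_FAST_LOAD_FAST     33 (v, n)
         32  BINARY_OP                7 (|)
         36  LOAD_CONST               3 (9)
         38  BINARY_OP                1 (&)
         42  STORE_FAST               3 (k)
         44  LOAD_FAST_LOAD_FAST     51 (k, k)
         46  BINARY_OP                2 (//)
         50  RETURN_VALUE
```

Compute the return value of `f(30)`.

1

LOAD_FAST_LOAD_FAST a,a → push 30,30. Stack: [30, 30]
BINARY_OP + → 30 + 30 = 60. Stack: [60]
STORE_FAST n → n=60. Stack: []
LOAD_FAST n → push 60. Stack: [60]
LOAD_CONST → push 1. Stack: [60, 1]
BINARY_OP << → 60 << 1 = 120. Stack: [120]
STORE_FAST v → v=120. Stack: []
LOAD_CONST → push 10. Stack: [10]
LOAD_FAST a → push 30. Stack: [10, 30]
BINARY_OP + → 10 + 30 = 40. Stack: [40]
STORE_FAST v → v=40. Stack: []
LOAD_FAST_LOAD_FAST v,n → push 40,60. Stack: [40, 60]
BINARY_OP | → 40 | 60 = 60. Stack: [60]
LOAD_CONST → push 9. Stack: [60, 9]
BINARY_OP & → 60 & 9 = 8. Stack: [8]
STORE_FAST k → k=8. Stack: []
LOAD_FAST_LOAD_FAST k,k → push 8,8. Stack: [8, 8]
BINARY_OP // → 8 // 8 = 1. Stack: [1]
RETURN_VALUE → return 1.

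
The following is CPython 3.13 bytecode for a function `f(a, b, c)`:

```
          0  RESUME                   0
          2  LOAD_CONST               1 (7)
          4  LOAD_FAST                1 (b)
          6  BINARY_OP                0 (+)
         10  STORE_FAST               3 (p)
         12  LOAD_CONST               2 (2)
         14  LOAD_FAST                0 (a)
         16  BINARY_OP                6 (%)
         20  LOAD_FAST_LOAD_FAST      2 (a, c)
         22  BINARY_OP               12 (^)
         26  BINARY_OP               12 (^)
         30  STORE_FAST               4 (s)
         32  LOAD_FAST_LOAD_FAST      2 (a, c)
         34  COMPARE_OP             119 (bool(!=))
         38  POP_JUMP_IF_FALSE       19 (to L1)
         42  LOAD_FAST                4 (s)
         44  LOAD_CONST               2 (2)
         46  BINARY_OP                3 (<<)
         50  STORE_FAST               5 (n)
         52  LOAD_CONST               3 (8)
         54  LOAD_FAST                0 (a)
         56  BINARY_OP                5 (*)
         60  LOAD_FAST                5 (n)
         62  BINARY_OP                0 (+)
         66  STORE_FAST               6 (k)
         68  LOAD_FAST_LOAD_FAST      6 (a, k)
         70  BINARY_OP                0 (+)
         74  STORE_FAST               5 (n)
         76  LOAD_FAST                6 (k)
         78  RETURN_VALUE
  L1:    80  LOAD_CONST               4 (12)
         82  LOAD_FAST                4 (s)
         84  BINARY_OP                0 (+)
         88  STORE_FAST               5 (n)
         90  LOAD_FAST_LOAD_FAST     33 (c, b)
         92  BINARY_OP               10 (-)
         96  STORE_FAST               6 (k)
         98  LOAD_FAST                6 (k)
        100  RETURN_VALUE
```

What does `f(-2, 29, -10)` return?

16

LOAD_CONST → push 7. Stack: [7]
LOAD_FAST b → push 29. Stack: [7, 29]
BINARY_OP + → 7 + 29 = 36. Stack: [36]
STORE_FAST p → p=36. Stack: []
LOAD_CONST → push 2. Stack: [2]
LOAD_FAST a → push -2. Stack: [2, -2]
BINARY_OP % → 2 % -2 = 0. Stack: [0]
LOAD_FAST_LOAD_FAST a,c → push -2,-10. Stack: [0, -2, -10]
BINARY_OP ^ → -2 ^ -10 = 8. Stack: [0, 8]
BINARY_OP ^ → 0 ^ 8 = 8. Stack: [8]
STORE_FAST s → s=8. Stack: []
LOAD_FAST_LOAD_FAST a,c → push -2,-10. Stack: [-2, -10]
COMPARE_OP bool(!=) → -2 vs -10 = True. Stack: [True]
POP_JUMP_IF_FALSE → pop True; no jump. Stack: []
LOAD_FAST s → push 8. Stack: [8]
LOAD_CONST → push 2. Stack: [8, 2]
BINARY_OP << → 8 << 2 = 32. Stack: [32]
STORE_FAST n → n=32. Stack: []
LOAD_CONST → push 8. Stack: [8]
LOAD_FAST a → push -2. Stack: [8, -2]
BINARY_OP * → 8 * -2 = -16. Stack: [-16]
LOAD_FAST n → push 32. Stack: [-16, 32]
BINARY_OP + → -16 + 32 = 16. Stack: [16]
STORE_FAST k → k=16. Stack: []
LOAD_FAST_LOAD_FAST a,k → push -2,16. Stack: [-2, 16]
BINARY_OP + → -2 + 16 = 14. Stack: [14]
STORE_FAST n → n=14. Stack: []
LOAD_FAST k → push 16. Stack: [16]
RETURN_VALUE → return 16.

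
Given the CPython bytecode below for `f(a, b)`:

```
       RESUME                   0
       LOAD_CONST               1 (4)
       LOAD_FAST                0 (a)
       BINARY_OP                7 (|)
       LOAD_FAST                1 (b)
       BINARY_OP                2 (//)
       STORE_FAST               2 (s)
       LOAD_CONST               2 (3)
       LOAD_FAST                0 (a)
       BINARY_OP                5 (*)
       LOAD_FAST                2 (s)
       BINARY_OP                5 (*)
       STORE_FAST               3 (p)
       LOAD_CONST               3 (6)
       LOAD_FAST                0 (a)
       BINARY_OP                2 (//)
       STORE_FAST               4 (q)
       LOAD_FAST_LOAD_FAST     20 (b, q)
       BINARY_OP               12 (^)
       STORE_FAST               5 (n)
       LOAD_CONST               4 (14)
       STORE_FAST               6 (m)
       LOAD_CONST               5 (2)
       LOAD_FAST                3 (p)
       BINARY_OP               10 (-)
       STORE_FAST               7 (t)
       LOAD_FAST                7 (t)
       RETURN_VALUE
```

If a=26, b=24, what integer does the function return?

LOAD_CONST → push 4. Stack: [4]
LOAD_FAST a → push 26. Stack: [4, 26]
BINARY_OP | → 4 | 26 = 30. Stack: [30]
LOAD_FAST b → push 24. Stack: [30, 24]
BINARY_OP // → 30 // 24 = 1. Stack: [1]
STORE_FAST s → s=1. Stack: []
LOAD_CONST → push 3. Stack: [3]
LOAD_FAST a → push 26. Stack: [3, 26]
BINARY_OP * → 3 * 26 = 78. Stack: [78]
LOAD_FAST s → push 1. Stack: [78, 1]
BINARY_OP * → 78 * 1 = 78. Stack: [78]
STORE_FAST p → p=78. Stack: []
LOAD_CONST → push 6. Stack: [6]
LOAD_FAST a → push 26. Stack: [6, 26]
BINARY_OP // → 6 // 26 = 0. Stack: [0]
STORE_FAST q → q=0. Stack: []
LOAD_FAST_LOAD_FAST b,q → push 24,0. Stack: [24, 0]
BINARY_OP ^ → 24 ^ 0 = 24. Stack: [24]
STORE_FAST n → n=24. Stack: []
LOAD_CONST → push 14. Stack: [14]
STORE_FAST m → m=14. Stack: []
LOAD_CONST → push 2. Stack: [2]
LOAD_FAST p → push 78. Stack: [2, 78]
BINARY_OP - → 2 - 78 = -76. Stack: [-76]
STORE_FAST t → t=-76. Stack: []
LOAD_FAST t → push -76. Stack: [-76]
RETURN_VALUE → return -76.

-76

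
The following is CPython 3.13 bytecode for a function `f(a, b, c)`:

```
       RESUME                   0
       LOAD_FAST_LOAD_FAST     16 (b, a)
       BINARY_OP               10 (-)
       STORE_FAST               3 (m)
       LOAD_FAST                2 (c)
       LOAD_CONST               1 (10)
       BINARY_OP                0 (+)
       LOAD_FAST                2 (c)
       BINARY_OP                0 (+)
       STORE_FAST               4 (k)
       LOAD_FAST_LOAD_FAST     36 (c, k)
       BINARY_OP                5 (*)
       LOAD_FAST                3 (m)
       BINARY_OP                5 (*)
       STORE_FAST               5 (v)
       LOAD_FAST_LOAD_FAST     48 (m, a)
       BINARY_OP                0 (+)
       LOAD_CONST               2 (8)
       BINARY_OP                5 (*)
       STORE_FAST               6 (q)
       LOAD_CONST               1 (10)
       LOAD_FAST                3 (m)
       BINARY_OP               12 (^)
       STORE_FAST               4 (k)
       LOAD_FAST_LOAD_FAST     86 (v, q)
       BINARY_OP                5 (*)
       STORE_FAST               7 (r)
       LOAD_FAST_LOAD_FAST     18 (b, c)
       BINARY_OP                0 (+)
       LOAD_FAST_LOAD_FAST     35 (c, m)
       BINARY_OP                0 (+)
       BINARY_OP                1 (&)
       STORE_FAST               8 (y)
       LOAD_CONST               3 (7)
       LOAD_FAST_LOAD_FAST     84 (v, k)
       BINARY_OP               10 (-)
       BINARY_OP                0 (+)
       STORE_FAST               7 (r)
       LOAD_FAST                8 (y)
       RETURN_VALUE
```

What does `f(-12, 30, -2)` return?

LOAD_FAST_LOAD_FAST b,a → push 30,-12. Stack: [30, -12]
BINARY_OP - → 30 - -12 = 42. Stack: [42]
STORE_FAST m → m=42. Stack: []
LOAD_FAST c → push -2. Stack: [-2]
LOAD_CONST → push 10. Stack: [-2, 10]
BINARY_OP + → -2 + 10 = 8. Stack: [8]
LOAD_FAST c → push -2. Stack: [8, -2]
BINARY_OP + → 8 + -2 = 6. Stack: [6]
STORE_FAST k → k=6. Stack: []
LOAD_FAST_LOAD_FAST c,k → push -2,6. Stack: [-2, 6]
BINARY_OP * → -2 * 6 = -12. Stack: [-12]
LOAD_FAST m → push 42. Stack: [-12, 42]
BINARY_OP * → -12 * 42 = -504. Stack: [-504]
STORE_FAST v → v=-504. Stack: []
LOAD_FAST_LOAD_FAST m,a → push 42,-12. Stack: [42, -12]
BINARY_OP + → 42 + -12 = 30. Stack: [30]
LOAD_CONST → push 8. Stack: [30, 8]
BINARY_OP * → 30 * 8 = 240. Stack: [240]
STORE_FAST q → q=240. Stack: []
LOAD_CONST → push 10. Stack: [10]
LOAD_FAST m → push 42. Stack: [10, 42]
BINARY_OP ^ → 10 ^ 42 = 32. Stack: [32]
STORE_FAST k → k=32. Stack: []
LOAD_FAST_LOAD_FAST v,q → push -504,240. Stack: [-504, 240]
BINARY_OP * → -504 * 240 = -120960. Stack: [-120960]
STORE_FAST r → r=-120960. Stack: []
LOAD_FAST_LOAD_FAST b,c → push 30,-2. Stack: [30, -2]
BINARY_OP + → 30 + -2 = 28. Stack: [28]
LOAD_FAST_LOAD_FAST c,m → push -2,42. Stack: [28, -2, 42]
BINARY_OP + → -2 + 42 = 40. Stack: [28, 40]
BINARY_OP & → 28 & 40 = 8. Stack: [8]
STORE_FAST y → y=8. Stack: []
LOAD_CONST → push 7. Stack: [7]
LOAD_FAST_LOAD_FAST v,k → push -504,32. Stack: [7, -504, 32]
BINARY_OP - → -504 - 32 = -536. Stack: [7, -536]
BINARY_OP + → 7 + -536 = -529. Stack: [-529]
STORE_FAST r → r=-529. Stack: []
LOAD_FAST y → push 8. Stack: [8]
RETURN_VALUE → return 8.

8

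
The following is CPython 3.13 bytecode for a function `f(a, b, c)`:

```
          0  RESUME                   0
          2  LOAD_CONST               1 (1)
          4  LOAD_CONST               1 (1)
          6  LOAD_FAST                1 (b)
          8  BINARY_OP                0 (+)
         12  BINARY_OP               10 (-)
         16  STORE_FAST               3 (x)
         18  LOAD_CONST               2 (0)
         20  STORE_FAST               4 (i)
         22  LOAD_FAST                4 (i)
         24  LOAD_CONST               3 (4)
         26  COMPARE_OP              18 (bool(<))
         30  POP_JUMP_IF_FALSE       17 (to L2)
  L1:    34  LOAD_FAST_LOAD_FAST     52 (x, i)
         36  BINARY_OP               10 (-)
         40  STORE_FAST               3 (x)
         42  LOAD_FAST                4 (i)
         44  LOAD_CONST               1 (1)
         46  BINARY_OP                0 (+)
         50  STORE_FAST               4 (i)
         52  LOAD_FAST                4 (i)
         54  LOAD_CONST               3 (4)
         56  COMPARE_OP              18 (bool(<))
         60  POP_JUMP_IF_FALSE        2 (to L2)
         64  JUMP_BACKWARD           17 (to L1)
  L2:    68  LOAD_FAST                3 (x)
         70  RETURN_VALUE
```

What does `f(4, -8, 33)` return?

LOAD_CONST → push 1. Stack: [1]
LOAD_CONST → push 1. Stack: [1, 1]
LOAD_FAST b → push -8. Stack: [1, 1, -8]
BINARY_OP + → 1 + -8 = -7. Stack: [1, -7]
BINARY_OP - → 1 - -7 = 8. Stack: [8]
STORE_FAST x → x=8. Stack: []
LOAD_CONST → push 0. Stack: [0]
STORE_FAST i → i=0. Stack: []
LOAD_FAST i → push 0. Stack: [0]
LOAD_CONST → push 4. Stack: [0, 4]
COMPARE_OP bool(<) → 0 vs 4 = True. Stack: [True]
POP_JUMP_IF_FALSE → pop True; no jump. Stack: []
LOAD_FAST_LOAD_FAST x,i → push 8,0. Stack: [8, 0]
BINARY_OP - → 8 - 0 = 8. Stack: [8]
STORE_FAST x → x=8. Stack: []
LOAD_FAST i → push 0. Stack: [0]
LOAD_CONST → push 1. Stack: [0, 1]
BINARY_OP + → 0 + 1 = 1. Stack: [1]
STORE_FAST i → i=1. Stack: []
LOAD_FAST i → push 1. Stack: [1]
LOAD_CONST → push 4. Stack: [1, 4]
COMPARE_OP bool(<) → 1 vs 4 = True. Stack: [True]
POP_JUMP_IF_FALSE → pop True; no jump. Stack: []
LOAD_FAST_LOAD_FAST x,i → push 8,1. Stack: [8, 1]
BINARY_OP - → 8 - 1 = 7. Stack: [7]
STORE_FAST x → x=7. Stack: []
LOAD_FAST i → push 1. Stack: [1]
LOAD_CONST → push 1. Stack: [1, 1]
BINARY_OP + → 1 + 1 = 2. Stack: [2]
STORE_FAST i → i=2. Stack: []
LOAD_FAST i → push 2. Stack: [2]
LOAD_CONST → push 4. Stack: [2, 4]
COMPARE_OP bool(<) → 2 vs 4 = True. Stack: [True]
POP_JUMP_IF_FALSE → pop True; no jump. Stack: []
LOAD_FAST_LOAD_FAST x,i → push 7,2. Stack: [7, 2]
BINARY_OP - → 7 - 2 = 5. Stack: [5]
STORE_FAST x → x=5. Stack: []
LOAD_FAST i → push 2. Stack: [2]
LOAD_CONST → push 1. Stack: [2, 1]
BINARY_OP + → 2 + 1 = 3. Stack: [3]
STORE_FAST i → i=3. Stack: []
LOAD_FAST i → push 3. Stack: [3]
LOAD_CONST → push 4. Stack: [3, 4]
COMPARE_OP bool(<) → 3 vs 4 = True. Stack: [True]
POP_JUMP_IF_FALSE → pop True; no jump. Stack: []
LOAD_FAST_LOAD_FAST x,i → push 5,3. Stack: [5, 3]
BINARY_OP - → 5 - 3 = 2. Stack: [2]
STORE_FAST x → x=2. Stack: []
LOAD_FAST i → push 3. Stack: [3]
LOAD_CONST → push 1. Stack: [3, 1]
BINARY_OP + → 3 + 1 = 4. Stack: [4]
STORE_FAST i → i=4. Stack: []
LOAD_FAST i → push 4. Stack: [4]
LOAD_CONST → push 4. Stack: [4, 4]
COMPARE_OP bool(<) → 4 vs 4 = False. Stack: [False]
POP_JUMP_IF_FALSE → pop False; jump. Stack: []
LOAD_FAST x → push 2. Stack: [2]
RETURN_VALUE → return 2.

2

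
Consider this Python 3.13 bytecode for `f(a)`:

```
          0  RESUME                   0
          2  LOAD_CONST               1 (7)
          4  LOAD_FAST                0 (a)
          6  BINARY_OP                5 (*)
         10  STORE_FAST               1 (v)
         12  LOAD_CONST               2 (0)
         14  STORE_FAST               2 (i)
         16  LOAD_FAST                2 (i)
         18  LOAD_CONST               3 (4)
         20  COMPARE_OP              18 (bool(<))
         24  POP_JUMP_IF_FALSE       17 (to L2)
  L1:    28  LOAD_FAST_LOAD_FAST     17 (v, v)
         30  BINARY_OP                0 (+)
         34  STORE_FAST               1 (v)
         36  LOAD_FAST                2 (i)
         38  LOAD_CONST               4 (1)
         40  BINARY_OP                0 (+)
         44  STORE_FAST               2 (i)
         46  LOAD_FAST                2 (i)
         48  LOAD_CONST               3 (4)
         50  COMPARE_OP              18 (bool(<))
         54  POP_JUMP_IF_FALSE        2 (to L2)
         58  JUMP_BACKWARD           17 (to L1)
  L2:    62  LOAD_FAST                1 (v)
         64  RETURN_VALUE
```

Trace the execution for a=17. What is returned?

1904

LOAD_CONST → push 7. Stack: [7]
LOAD_FAST a → push 17. Stack: [7, 17]
BINARY_OP * → 7 * 17 = 119. Stack: [119]
STORE_FAST v → v=119. Stack: []
LOAD_CONST → push 0. Stack: [0]
STORE_FAST i → i=0. Stack: []
LOAD_FAST i → push 0. Stack: [0]
LOAD_CONST → push 4. Stack: [0, 4]
COMPARE_OP bool(<) → 0 vs 4 = True. Stack: [True]
POP_JUMP_IF_FALSE → pop True; no jump. Stack: []
LOAD_FAST_LOAD_FAST v,v → push 119,119. Stack: [119, 119]
BINARY_OP + → 119 + 119 = 238. Stack: [238]
STORE_FAST v → v=238. Stack: []
LOAD_FAST i → push 0. Stack: [0]
LOAD_CONST → push 1. Stack: [0, 1]
BINARY_OP + → 0 + 1 = 1. Stack: [1]
STORE_FAST i → i=1. Stack: []
LOAD_FAST i → push 1. Stack: [1]
LOAD_CONST → push 4. Stack: [1, 4]
COMPARE_OP bool(<) → 1 vs 4 = True. Stack: [True]
POP_JUMP_IF_FALSE → pop True; no jump. Stack: []
LOAD_FAST_LOAD_FAST v,v → push 238,238. Stack: [238, 238]
BINARY_OP + → 238 + 238 = 476. Stack: [476]
STORE_FAST v → v=476. Stack: []
LOAD_FAST i → push 1. Stack: [1]
LOAD_CONST → push 1. Stack: [1, 1]
BINARY_OP + → 1 + 1 = 2. Stack: [2]
STORE_FAST i → i=2. Stack: []
LOAD_FAST i → push 2. Stack: [2]
LOAD_CONST → push 4. Stack: [2, 4]
COMPARE_OP bool(<) → 2 vs 4 = True. Stack: [True]
POP_JUMP_IF_FALSE → pop True; no jump. Stack: []
LOAD_FAST_LOAD_FAST v,v → push 476,476. Stack: [476, 476]
BINARY_OP + → 476 + 476 = 952. Stack: [952]
STORE_FAST v → v=952. Stack: []
LOAD_FAST i → push 2. Stack: [2]
LOAD_CONST → push 1. Stack: [2, 1]
BINARY_OP + → 2 + 1 = 3. Stack: [3]
STORE_FAST i → i=3. Stack: []
LOAD_FAST i → push 3. Stack: [3]
LOAD_CONST → push 4. Stack: [3, 4]
COMPARE_OP bool(<) → 3 vs 4 = True. Stack: [True]
POP_JUMP_IF_FALSE → pop True; no jump. Stack: []
LOAD_FAST_LOAD_FAST v,v → push 952,952. Stack: [952, 952]
BINARY_OP + → 952 + 952 = 1904. Stack: [1904]
STORE_FAST v → v=1904. Stack: []
LOAD_FAST i → push 3. Stack: [3]
LOAD_CONST → push 1. Stack: [3, 1]
BINARY_OP + → 3 + 1 = 4. Stack: [4]
STORE_FAST i → i=4. Stack: []
LOAD_FAST i → push 4. Stack: [4]
LOAD_CONST → push 4. Stack: [4, 4]
COMPARE_OP bool(<) → 4 vs 4 = False. Stack: [False]
POP_JUMP_IF_FALSE → pop False; jump. Stack: []
LOAD_FAST v → push 1904. Stack: [1904]
RETURN_VALUE → return 1904.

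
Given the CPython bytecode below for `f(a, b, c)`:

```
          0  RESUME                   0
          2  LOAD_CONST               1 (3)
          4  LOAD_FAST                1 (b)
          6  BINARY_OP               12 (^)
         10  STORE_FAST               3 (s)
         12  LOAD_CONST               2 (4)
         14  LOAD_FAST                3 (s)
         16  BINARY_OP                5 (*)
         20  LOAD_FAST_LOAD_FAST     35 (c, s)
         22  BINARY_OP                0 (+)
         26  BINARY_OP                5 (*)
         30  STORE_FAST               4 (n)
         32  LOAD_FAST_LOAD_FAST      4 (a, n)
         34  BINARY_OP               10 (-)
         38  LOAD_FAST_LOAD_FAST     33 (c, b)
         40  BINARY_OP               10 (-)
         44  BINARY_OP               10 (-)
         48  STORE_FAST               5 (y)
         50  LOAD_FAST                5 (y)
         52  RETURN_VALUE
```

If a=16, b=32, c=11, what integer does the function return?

-6403

LOAD_CONST → push 3. Stack: [3]
LOAD_FAST b → push 32. Stack: [3, 32]
BINARY_OP ^ → 3 ^ 32 = 35. Stack: [35]
STORE_FAST s → s=35. Stack: []
LOAD_CONST → push 4. Stack: [4]
LOAD_FAST s → push 35. Stack: [4, 35]
BINARY_OP * → 4 * 35 = 140. Stack: [140]
LOAD_FAST_LOAD_FAST c,s → push 11,35. Stack: [140, 11, 35]
BINARY_OP + → 11 + 35 = 46. Stack: [140, 46]
BINARY_OP * → 140 * 46 = 6440. Stack: [6440]
STORE_FAST n → n=6440. Stack: []
LOAD_FAST_LOAD_FAST a,n → push 16,6440. Stack: [16, 6440]
BINARY_OP - → 16 - 6440 = -6424. Stack: [-6424]
LOAD_FAST_LOAD_FAST c,b → push 11,32. Stack: [-6424, 11, 32]
BINARY_OP - → 11 - 32 = -21. Stack: [-6424, -21]
BINARY_OP - → -6424 - -21 = -6403. Stack: [-6403]
STORE_FAST y → y=-6403. Stack: []
LOAD_FAST y → push -6403. Stack: [-6403]
RETURN_VALUE → return -6403.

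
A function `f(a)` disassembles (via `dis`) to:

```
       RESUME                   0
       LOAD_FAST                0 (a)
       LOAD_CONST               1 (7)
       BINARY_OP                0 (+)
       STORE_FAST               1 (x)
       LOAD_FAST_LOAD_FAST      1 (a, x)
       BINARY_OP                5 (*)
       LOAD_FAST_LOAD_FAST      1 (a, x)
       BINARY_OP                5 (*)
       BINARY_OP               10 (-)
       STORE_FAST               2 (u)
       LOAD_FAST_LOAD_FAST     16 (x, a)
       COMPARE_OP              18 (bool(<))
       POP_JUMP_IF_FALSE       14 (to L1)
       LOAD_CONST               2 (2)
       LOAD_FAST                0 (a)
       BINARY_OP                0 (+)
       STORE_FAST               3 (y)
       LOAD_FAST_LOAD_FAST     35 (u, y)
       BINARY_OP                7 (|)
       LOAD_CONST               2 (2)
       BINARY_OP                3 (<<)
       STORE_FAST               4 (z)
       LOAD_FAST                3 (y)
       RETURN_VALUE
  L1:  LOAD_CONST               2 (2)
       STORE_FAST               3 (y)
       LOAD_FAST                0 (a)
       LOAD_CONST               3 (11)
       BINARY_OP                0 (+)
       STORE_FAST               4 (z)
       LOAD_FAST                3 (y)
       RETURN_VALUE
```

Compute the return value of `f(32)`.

LOAD_FAST a → push 32. Stack: [32]
LOAD_CONST → push 7. Stack: [32, 7]
BINARY_OP + → 32 + 7 = 39. Stack: [39]
STORE_FAST x → x=39. Stack: []
LOAD_FAST_LOAD_FAST a,x → push 32,39. Stack: [32, 39]
BINARY_OP * → 32 * 39 = 1248. Stack: [1248]
LOAD_FAST_LOAD_FAST a,x → push 32,39. Stack: [1248, 32, 39]
BINARY_OP * → 32 * 39 = 1248. Stack: [1248, 1248]
BINARY_OP - → 1248 - 1248 = 0. Stack: [0]
STORE_FAST u → u=0. Stack: []
LOAD_FAST_LOAD_FAST x,a → push 39,32. Stack: [39, 32]
COMPARE_OP bool(<) → 39 vs 32 = False. Stack: [False]
POP_JUMP_IF_FALSE → pop False; jump. Stack: []
LOAD_CONST → push 2. Stack: [2]
STORE_FAST y → y=2. Stack: []
LOAD_FAST a → push 32. Stack: [32]
LOAD_CONST → push 11. Stack: [32, 11]
BINARY_OP + → 32 + 11 = 43. Stack: [43]
STORE_FAST z → z=43. Stack: []
LOAD_FAST y → push 2. Stack: [2]
RETURN_VALUE → return 2.

2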